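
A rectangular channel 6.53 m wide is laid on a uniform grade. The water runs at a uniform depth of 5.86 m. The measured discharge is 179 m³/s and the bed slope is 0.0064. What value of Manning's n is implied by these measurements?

Flow area A = b·y = 6.53 × 5.86 = 38.27 m². Wetted perimeter P = b + 2y = 6.53 + 2×5.86 = 18.25 m.
Hydraulic radius R = A/P = 38.27/18.25 = 2.097 m.
Rearranging Manning's equation: n = (1/Q) A R^(2/3) S^(1/2) = (1/179) × 38.27 × 2.097^(2/3) × √0.0064 = 0.028.

n = 0.028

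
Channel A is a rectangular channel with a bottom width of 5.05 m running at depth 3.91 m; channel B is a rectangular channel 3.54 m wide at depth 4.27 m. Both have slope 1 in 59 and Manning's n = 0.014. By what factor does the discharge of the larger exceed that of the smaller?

1.5

Channel A: Flow area A = b·y = 5.05 × 3.91 = 19.75 m². Wetted perimeter P = b + 2y = 5.05 + 2×3.91 = 12.87 m. Hydraulic radius R = A/P = 19.75/12.87 = 1.534 m. Q_A = (1/0.014)·19.75·1.534^(2/3)·√0.01695 = 244.3 m³/s.
Channel B: Flow area A = b·y = 3.54 × 4.27 = 15.12 m². Wetted perimeter P = b + 2y = 3.54 + 2×4.27 = 12.08 m. Hydraulic radius R = A/P = 15.12/12.08 = 1.251 m. Q_B = (1/0.014)·15.12·1.251^(2/3)·√0.01695 = 163.2 m³/s.
The larger discharge is 244.3 m³/s and the smaller is 163.2 m³/s; the ratio is 1.5.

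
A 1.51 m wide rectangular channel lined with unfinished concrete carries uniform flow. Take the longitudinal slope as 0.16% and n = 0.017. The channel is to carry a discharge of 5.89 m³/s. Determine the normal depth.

y_n = 2.4 m

Manning's equation rearranged: A R^(2/3) = nQ / (1·√S) = 0.017 × 5.89 / (√0.0016) = 2.503.
Trying y = 1.94 m: A R^(2/3) = 1.951 — short.
Trying y = 3.02 m: A R^(2/3) = 3.258 — over.
Trying y = 2.4 m: A R^(2/3) = 2.504 — ≈ 2.503.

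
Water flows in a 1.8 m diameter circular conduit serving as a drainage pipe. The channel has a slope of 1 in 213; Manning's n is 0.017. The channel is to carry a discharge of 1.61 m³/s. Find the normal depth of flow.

Manning's equation rearranged: A R^(2/3) = nQ / (1·√S) = 0.017 × 1.61 / (√0.004695) = 0.3995.
Try y = 0.477 m: A R^(2/3) = 0.2297 — too small.
Try y = 0.705 m: A R^(2/3) = 0.4845 — too large.
Try y = 0.636 m: A R^(2/3) = 0.4 — close enough.

y_n = 0.636 m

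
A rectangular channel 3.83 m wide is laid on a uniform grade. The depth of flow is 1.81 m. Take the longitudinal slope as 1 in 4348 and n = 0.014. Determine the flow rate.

Flow area A = b·y = 3.83 × 1.81 = 6.932 m². Wetted perimeter P = b + 2y = 3.83 + 2×1.81 = 7.45 m.
Hydraulic radius R = A/P = 6.932/7.45 = 0.9305 m.
Manning's equation: Q = (1/n) A R^(2/3) S^(1/2) = (1/0.014) × 6.932 × 0.9305^(2/3) × 0.00023^(1/2) = 7.16 m³/s.

Q = 7.16 m³/s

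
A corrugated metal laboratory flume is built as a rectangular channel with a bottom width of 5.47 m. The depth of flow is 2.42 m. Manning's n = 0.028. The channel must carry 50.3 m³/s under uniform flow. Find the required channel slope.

Flow area A = b·y = 5.47 × 2.42 = 13.24 m². Wetted perimeter P = b + 2y = 5.47 + 2×2.42 = 10.31 m.
Hydraulic radius R = A/P = 13.24/10.31 = 1.284 m.
From Manning's equation, S = [nQ / (1 A R^(2/3))]² = [0.028 × 50.3 / (1 × 13.24 × 1.284^(2/3))]² = 0.00811.

S = 0.00811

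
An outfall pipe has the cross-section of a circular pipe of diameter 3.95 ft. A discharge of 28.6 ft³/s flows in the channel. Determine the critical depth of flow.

At critical depth, Q² T / (g A³) = 1, i.e. A³/T = Q²/g = 28.6²/32.2 = 25.4.
At y = 1.33 ft: A³/T = 12.76 — too small.
At y = 1.59 ft: A³/T = 25.39 — close enough.

y_c = 1.59 ft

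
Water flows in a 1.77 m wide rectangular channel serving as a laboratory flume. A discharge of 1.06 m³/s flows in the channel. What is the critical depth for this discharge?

For a rectangular channel, critical depth y_c = (q²/g)^(1/3) where q = Q/b = 1.06/1.77 = 0.5989 m²/s.
So y_c = (0.5989²/9.81)^(1/3) = 0.332 m.

y_c = 0.332 m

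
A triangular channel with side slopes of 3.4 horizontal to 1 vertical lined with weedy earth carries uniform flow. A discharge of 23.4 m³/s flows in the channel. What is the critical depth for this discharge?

y_c = 1.57 m

At critical depth, Q² T / (g A³) = 1, i.e. A³/T = Q²/g = 23.4²/9.81 = 55.82.
At y = 1.82 m: A³/T = 115.4 — high.
At y = 1.57 m: A³/T = 55.13 — ≈ 55.82.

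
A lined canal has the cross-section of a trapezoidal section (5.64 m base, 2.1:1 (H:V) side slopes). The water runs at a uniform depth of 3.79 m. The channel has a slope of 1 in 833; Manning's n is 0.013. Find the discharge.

Q = 233 m³/s

With bottom width b = 5.64 m and side slope z = 2.1: A = (b + zy)y = (5.64 + 2.1×3.79)×3.79 = 51.54 m²; P = b + 2y√(1+z²) = 5.64 + 2×3.79×2.326 = 23.27 m.
Hydraulic radius R = A/P = 51.54/23.27 = 2.215 m.
Manning's equation: Q = (1/n) A R^(2/3) S^(1/2) = (1/0.013) × 51.54 × 2.215^(2/3) × 0.0012^(1/2) = 233 m³/s.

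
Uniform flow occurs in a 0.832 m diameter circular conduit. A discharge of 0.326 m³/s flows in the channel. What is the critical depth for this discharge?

At critical depth, Q² T / (g A³) = 1, i.e. A³/T = Q²/g = 0.326²/9.81 = 0.01083.
At y = 0.388 m: A³/T = 0.0185 — high.
At y = 0.337 m: A³/T = 0.01078 — close enough.

y_c = 0.337 m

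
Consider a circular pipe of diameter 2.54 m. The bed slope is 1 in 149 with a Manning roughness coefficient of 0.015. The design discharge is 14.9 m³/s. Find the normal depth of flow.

y_n = 1.61 m

Manning's equation rearranged: A R^(2/3) = nQ / (1·√S) = 0.015 × 14.9 / (√0.006711) = 2.728.
At y = 1.91 m: A R^(2/3) = 3.424 — high.
At y = 1.16 m: A R^(2/3) = 1.6 — low.
At y = 1.61 m: A R^(2/3) = 2.731 — ≈ 2.728.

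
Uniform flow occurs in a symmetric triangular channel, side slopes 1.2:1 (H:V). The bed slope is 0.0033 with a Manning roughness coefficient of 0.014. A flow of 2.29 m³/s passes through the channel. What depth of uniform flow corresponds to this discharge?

y_n = 0.953 m

Manning's equation rearranged: A R^(2/3) = nQ / (1·√S) = 0.014 × 2.29 / (√0.0033) = 0.5581.
Try y = 0.806 m: A R^(2/3) = 0.3568 — low.
Try y = 1.16 m: A R^(2/3) = 0.942 — high.
Try y = 0.953 m: A R^(2/3) = 0.5577 — ≈ 0.5581.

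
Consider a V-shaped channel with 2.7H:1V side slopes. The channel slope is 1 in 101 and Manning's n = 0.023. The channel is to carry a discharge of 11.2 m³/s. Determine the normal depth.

Manning's equation rearranged: A R^(2/3) = nQ / (1·√S) = 0.023 × 11.2 / (√0.009901) = 2.589.
Try y = 0.95 m: A R^(2/3) = 1.421 — short.
Try y = 1.46 m: A R^(2/3) = 4.47 — over.
Try y = 1.19 m: A R^(2/3) = 2.591 — close enough.

y_n = 1.19 m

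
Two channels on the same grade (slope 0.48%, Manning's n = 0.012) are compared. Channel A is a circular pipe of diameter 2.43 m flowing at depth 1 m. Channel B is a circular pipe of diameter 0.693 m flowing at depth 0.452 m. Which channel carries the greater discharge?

Channel A: For a circular section of diameter D = 2.43 m at depth y = 1 m, the central angle is θ = 2 arccos(1 − 2y/D) = 2.786 rad. Then A = (D²/8)(θ − sin θ) = 1.799 m² and P = Dθ/2 = 3.385 m. Hydraulic radius R = A/P = 1.799/3.385 = 0.5315 m. Q_A = (1/0.012)·1.799·0.5315^(2/3)·√0.0048 = 6.816 m³/s.
Channel B: For a circular section of diameter D = 0.693 m at depth y = 0.452 m, the central angle is θ = 2 arccos(1 − 2y/D) = 3.76 rad. Then A = (D²/8)(θ − sin θ) = 0.2606 m² and P = Dθ/2 = 1.303 m. Hydraulic radius R = A/P = 0.2606/1.303 = 0.2 m. Q_B = (1/0.012)·0.2606·0.2^(2/3)·√0.0048 = 0.5144 m³/s.
Q_A = 6.816 m³/s vs Q_B = 0.5144 m³/s, so channel A carries more.

channel A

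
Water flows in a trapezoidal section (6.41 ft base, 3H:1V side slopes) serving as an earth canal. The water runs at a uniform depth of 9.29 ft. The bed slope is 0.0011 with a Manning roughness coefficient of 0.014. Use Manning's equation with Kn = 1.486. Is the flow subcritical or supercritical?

With bottom width b = 6.41 ft and side slope z = 3: A = (b + zy)y = (6.41 + 3×9.29)×9.29 = 318.5 ft²; P = b + 2y√(1+z²) = 6.41 + 2×9.29×3.162 = 65.17 ft.
Hydraulic radius R = A/P = 318.5/65.17 = 4.887 ft.
V = (1.486/n) R^(2/3) √S = (1.486/0.014) × 4.887^(2/3) × √0.0011 = 10.14 ft/s. Hydraulic depth D_h = A/T = 318.5/62.15 = 5.124 ft.
Froude number Fr = V/√(g·D_h) = 10.14/√(32.2×5.124) = 0.789, which is less than 1, so the flow is subcritical.

subcritical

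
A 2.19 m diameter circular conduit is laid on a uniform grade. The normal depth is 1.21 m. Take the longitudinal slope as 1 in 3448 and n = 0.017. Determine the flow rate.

Q = 1.49 m³/s

For a circular section of diameter D = 2.19 m at depth y = 1.21 m, the central angle is θ = 2 arccos(1 − 2y/D) = 3.352 rad. Then A = (D²/8)(θ − sin θ) = 2.135 m² and P = Dθ/2 = 3.67 m.
Hydraulic radius R = A/P = 2.135/3.67 = 0.5816 m.
Manning's equation: Q = (1/n) A R^(2/3) S^(1/2) = (1/0.017) × 2.135 × 0.5816^(2/3) × 0.00029^(1/2) = 1.49 m³/s.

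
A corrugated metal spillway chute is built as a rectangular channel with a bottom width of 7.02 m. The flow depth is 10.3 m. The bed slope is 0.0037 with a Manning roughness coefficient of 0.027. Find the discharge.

Q = 309 m³/s

Flow area A = b·y = 7.02 × 10.3 = 72.31 m². Wetted perimeter P = b + 2y = 7.02 + 2×10.3 = 27.62 m.
Hydraulic radius R = A/P = 72.31/27.62 = 2.618 m.
Manning's equation: Q = (1/n) A R^(2/3) S^(1/2) = (1/0.027) × 72.31 × 2.618^(2/3) × 0.0037^(1/2) = 309 m³/s.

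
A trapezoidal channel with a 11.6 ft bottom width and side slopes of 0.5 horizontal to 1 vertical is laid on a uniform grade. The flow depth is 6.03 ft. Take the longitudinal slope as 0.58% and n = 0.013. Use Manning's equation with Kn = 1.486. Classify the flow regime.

supercritical

With bottom width b = 11.6 ft and side slope z = 0.5: A = (b + zy)y = (11.6 + 0.5×6.03)×6.03 = 88.13 ft²; P = b + 2y√(1+z²) = 11.6 + 2×6.03×1.118 = 25.08 ft.
Hydraulic radius R = A/P = 88.13/25.08 = 3.513 ft.
V = (1.486/n) R^(2/3) √S = (1.486/0.013) × 3.513^(2/3) × √0.0058 = 20.12 ft/s. Hydraulic depth D_h = A/T = 88.13/17.63 = 4.999 ft.
Froude number Fr = V/√(g·D_h) = 20.12/√(32.2×4.999) = 1.59, which is greater than 1, so the flow is supercritical.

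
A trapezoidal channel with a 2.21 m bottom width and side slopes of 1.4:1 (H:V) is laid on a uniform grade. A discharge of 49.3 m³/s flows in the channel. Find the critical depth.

y_c = 2.35 m

At critical depth, Q² T / (g A³) = 1, i.e. A³/T = Q²/g = 49.3²/9.81 = 247.8.
At y = 1.78 m: A³/T = 81.5 — too small.
At y = 2.35 m: A³/T = 245.6 — matches.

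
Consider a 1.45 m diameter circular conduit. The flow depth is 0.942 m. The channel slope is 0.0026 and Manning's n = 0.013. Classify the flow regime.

For a circular section of diameter D = 1.45 m at depth y = 0.942 m, the central angle is θ = 2 arccos(1 − 2y/D) = 3.75 rad. Then A = (D²/8)(θ − sin θ) = 1.136 m² and P = Dθ/2 = 2.718 m.
Hydraulic radius R = A/P = 1.136/2.718 = 0.4177 m.
V = (1/n) R^(2/3) √S = (1/0.013) × 0.4177^(2/3) × √0.0026 = 2.192 m/s. Hydraulic depth D_h = A/T = 1.136/1.384 = 0.8208 m.
Froude number Fr = V/√(g·D_h) = 2.192/√(9.81×0.8208) = 0.772, which is less than 1, so the flow is subcritical.

subcritical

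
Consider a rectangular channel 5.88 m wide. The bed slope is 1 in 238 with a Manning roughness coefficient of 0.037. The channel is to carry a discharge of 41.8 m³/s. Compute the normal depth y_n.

Manning's equation rearranged: A R^(2/3) = nQ / (1·√S) = 0.037 × 41.8 / (√0.004202) = 23.86.
Trying y = 2.36 m: A R^(2/3) = 16.61 — too small.
Trying y = 3.74 m: A R^(2/3) = 30.66 — too large.
Trying y = 3.09 m: A R^(2/3) = 23.88 — matches.

y_n = 3.09 m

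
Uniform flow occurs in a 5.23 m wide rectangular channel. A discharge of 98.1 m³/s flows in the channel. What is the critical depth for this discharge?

For a rectangular channel, critical depth y_c = (q²/g)^(1/3) where q = Q/b = 98.1/5.23 = 18.76 m²/s.
So y_c = (18.76²/9.81)^(1/3) = 3.3 m.

y_c = 3.3 m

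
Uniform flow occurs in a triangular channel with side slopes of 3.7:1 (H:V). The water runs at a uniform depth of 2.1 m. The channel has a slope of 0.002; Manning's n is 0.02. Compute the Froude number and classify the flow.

For a triangular section with side slope z = 3.7: A = zy² = 3.7×2.1² = 16.32 m²; P = 2y√(1+z²) = 2×2.1×3.833 = 16.1 m.
Hydraulic radius R = A/P = 16.32/16.1 = 1.014 m.
V = (1/n) R^(2/3) √S = (1/0.02) × 1.014^(2/3) × √0.002 = 2.256 m/s. Hydraulic depth D_h = A/T = 16.32/15.54 = 1.05 m.
Froude number Fr = V/√(g·D_h) = 2.256/√(9.81×1.05) = 0.703, which is less than 1, so the flow is subcritical.

subcritical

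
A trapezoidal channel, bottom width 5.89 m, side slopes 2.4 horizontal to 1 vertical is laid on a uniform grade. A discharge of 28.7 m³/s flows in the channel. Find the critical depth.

At critical depth, Q² T / (g A³) = 1, i.e. A³/T = Q²/g = 28.7²/9.81 = 83.96.
Try y = 1.43 m: A³/T = 185.7 — high.
Try y = 0.91 m: A³/T = 38.67 — low.
Try y = 1.14 m: A³/T = 83.69 — ≈ 83.96.

y_c = 1.14 m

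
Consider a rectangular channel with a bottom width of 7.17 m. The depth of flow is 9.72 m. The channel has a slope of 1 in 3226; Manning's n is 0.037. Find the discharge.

Q = 63 m³/s

Flow area A = b·y = 7.17 × 9.72 = 69.69 m². Wetted perimeter P = b + 2y = 7.17 + 2×9.72 = 26.61 m.
Hydraulic radius R = A/P = 69.69/26.61 = 2.619 m.
Manning's equation: Q = (1/n) A R^(2/3) S^(1/2) = (1/0.037) × 69.69 × 2.619^(2/3) × 0.00031^(1/2) = 63 m³/s.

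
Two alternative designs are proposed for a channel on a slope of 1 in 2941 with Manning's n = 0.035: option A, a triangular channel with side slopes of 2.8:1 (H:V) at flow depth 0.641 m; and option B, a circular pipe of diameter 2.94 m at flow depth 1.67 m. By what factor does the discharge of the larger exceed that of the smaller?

6.59

Channel A: For a triangular section with side slope z = 2.8: A = zy² = 2.8×0.641² = 1.15 m²; P = 2y√(1+z²) = 2×0.641×2.973 = 3.812 m. Hydraulic radius R = A/P = 1.15/3.812 = 0.3018 m. Q_A = (1/0.035)·1.15·0.3018^(2/3)·√0.00034 = 0.2727 m³/s.
Channel B: For a circular section of diameter D = 2.94 m at depth y = 1.67 m, the central angle is θ = 2 arccos(1 − 2y/D) = 3.415 rad. Then A = (D²/8)(θ − sin θ) = 3.981 m² and P = Dθ/2 = 5.019 m. Hydraulic radius R = A/P = 3.981/5.019 = 0.793 m. Q_B = (1/0.035)·3.981·0.793^(2/3)·√0.00034 = 1.797 m³/s.
The larger discharge is 1.797 m³/s and the smaller is 0.2727 m³/s; the ratio is 6.59.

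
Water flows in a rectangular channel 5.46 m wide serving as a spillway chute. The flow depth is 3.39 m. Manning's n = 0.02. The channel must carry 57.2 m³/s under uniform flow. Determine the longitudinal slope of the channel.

S = 0.0022

Flow area A = b·y = 5.46 × 3.39 = 18.51 m². Wetted perimeter P = b + 2y = 5.46 + 2×3.39 = 12.24 m.
Hydraulic radius R = A/P = 18.51/12.24 = 1.512 m.
From Manning's equation, S = [nQ / (1 A R^(2/3))]² = [0.02 × 57.2 / (1 × 18.51 × 1.512^(2/3))]² = 0.0022.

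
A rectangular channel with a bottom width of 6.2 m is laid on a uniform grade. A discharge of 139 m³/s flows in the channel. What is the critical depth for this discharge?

y_c = 3.71 m

For a rectangular channel, critical depth y_c = (q²/g)^(1/3) where q = Q/b = 139/6.2 = 22.42 m²/s.
So y_c = (22.42²/9.81)^(1/3) = 3.71 m.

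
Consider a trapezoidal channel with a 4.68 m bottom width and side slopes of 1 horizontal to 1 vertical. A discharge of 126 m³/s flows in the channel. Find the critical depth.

At critical depth, Q² T / (g A³) = 1, i.e. A³/T = Q²/g = 126²/9.81 = 1618.
Trying y = 2.96 m: A³/T = 1091 — too small.
Trying y = 4.1 m: A³/T = 3622 — too large.
Trying y = 3.3 m: A³/T = 1619 — ≈ 1618.

y_c = 3.3 m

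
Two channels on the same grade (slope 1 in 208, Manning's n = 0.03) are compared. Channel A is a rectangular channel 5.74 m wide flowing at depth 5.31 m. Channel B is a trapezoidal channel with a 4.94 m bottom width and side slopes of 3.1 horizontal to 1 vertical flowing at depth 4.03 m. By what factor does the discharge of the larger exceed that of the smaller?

Channel A: Flow area A = b·y = 5.74 × 5.31 = 30.48 m². Wetted perimeter P = b + 2y = 5.74 + 2×5.31 = 16.36 m. Hydraulic radius R = A/P = 30.48/16.36 = 1.863 m. Q_A = (1/0.03)·30.48·1.863^(2/3)·√0.004808 = 106.7 m³/s.
Channel B: With bottom width b = 4.94 m and side slope z = 3.1: A = (b + zy)y = (4.94 + 3.1×4.03)×4.03 = 70.25 m²; P = b + 2y√(1+z²) = 4.94 + 2×4.03×3.257 = 31.19 m. Hydraulic radius R = A/P = 70.25/31.19 = 2.252 m. Q_B = (1/0.03)·70.25·2.252^(2/3)·√0.004808 = 279 m³/s.
The larger discharge is 279 m³/s and the smaller is 106.7 m³/s; the ratio is 2.62.

2.62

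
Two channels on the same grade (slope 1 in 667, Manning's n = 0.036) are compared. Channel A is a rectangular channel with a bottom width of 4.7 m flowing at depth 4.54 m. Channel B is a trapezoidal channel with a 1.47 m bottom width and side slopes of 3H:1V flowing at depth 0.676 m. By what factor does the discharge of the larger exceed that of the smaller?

21.8

Channel A: Flow area A = b·y = 4.7 × 4.54 = 21.34 m². Wetted perimeter P = b + 2y = 4.7 + 2×4.54 = 13.78 m. Hydraulic radius R = A/P = 21.34/13.78 = 1.548 m. Q_A = (1/0.036)·21.34·1.548^(2/3)·√0.001499 = 30.72 m³/s.
Channel B: With bottom width b = 1.47 m and side slope z = 3: A = (b + zy)y = (1.47 + 3×0.676)×0.676 = 2.365 m²; P = b + 2y√(1+z²) = 1.47 + 2×0.676×3.162 = 5.745 m. Hydraulic radius R = A/P = 2.365/5.745 = 0.4116 m. Q_B = (1/0.036)·2.365·0.4116^(2/3)·√0.001499 = 1.407 m³/s.
The larger discharge is 30.72 m³/s and the smaller is 1.407 m³/s; the ratio is 21.8.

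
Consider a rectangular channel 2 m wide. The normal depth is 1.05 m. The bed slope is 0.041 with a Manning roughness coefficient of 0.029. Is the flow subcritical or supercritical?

supercritical

Flow area A = b·y = 2 × 1.05 = 2.1 m². Wetted perimeter P = b + 2y = 2 + 2×1.05 = 4.1 m.
Hydraulic radius R = A/P = 2.1/4.1 = 0.5122 m.
V = (1/n) R^(2/3) √S = (1/0.029) × 0.5122^(2/3) × √0.041 = 4.47 m/s. Hydraulic depth D_h = A/T = 2.1/2 = 1.05 m.
Froude number Fr = V/√(g·D_h) = 4.47/√(9.81×1.05) = 1.39, which is greater than 1, so the flow is supercritical.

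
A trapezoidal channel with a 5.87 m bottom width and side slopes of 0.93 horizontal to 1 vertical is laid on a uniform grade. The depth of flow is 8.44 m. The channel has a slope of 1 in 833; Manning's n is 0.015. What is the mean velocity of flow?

V = 5.82 m/s

With bottom width b = 5.87 m and side slope z = 0.93: A = (b + zy)y = (5.87 + 0.93×8.44)×8.44 = 115.8 m²; P = b + 2y√(1+z²) = 5.87 + 2×8.44×1.366 = 28.92 m.
Hydraulic radius R = A/P = 115.8/28.92 = 4.004 m.
From Manning's equation, V = (1/n) R^(2/3) S^(1/2) = (1/0.015) × 4.004^(2/3) × 0.0012^(1/2) = 5.82 m/s.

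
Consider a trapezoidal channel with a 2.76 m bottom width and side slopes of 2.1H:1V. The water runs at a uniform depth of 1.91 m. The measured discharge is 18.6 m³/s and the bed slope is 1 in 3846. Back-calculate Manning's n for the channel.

With bottom width b = 2.76 m and side slope z = 2.1: A = (b + zy)y = (2.76 + 2.1×1.91)×1.91 = 12.93 m²; P = b + 2y√(1+z²) = 2.76 + 2×1.91×2.326 = 11.65 m.
Hydraulic radius R = A/P = 12.93/11.65 = 1.111 m.
Rearranging Manning's equation: n = (1/Q) A R^(2/3) S^(1/2) = (1/18.6) × 12.93 × 1.111^(2/3) × √0.00026 = 0.012.

n = 0.012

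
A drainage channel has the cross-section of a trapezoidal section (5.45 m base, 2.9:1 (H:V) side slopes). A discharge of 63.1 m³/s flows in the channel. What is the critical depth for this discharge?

At critical depth, Q² T / (g A³) = 1, i.e. A³/T = Q²/g = 63.1²/9.81 = 405.9.
Try y = 1.44 m: A³/T = 193 — low.
Try y = 1.76 m: A³/T = 409.3 — close enough.

y_c = 1.76 m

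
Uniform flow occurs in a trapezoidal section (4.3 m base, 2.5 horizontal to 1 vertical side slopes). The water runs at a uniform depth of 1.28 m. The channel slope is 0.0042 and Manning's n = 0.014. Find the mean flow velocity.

With bottom width b = 4.3 m and side slope z = 2.5: A = (b + zy)y = (4.3 + 2.5×1.28)×1.28 = 9.6 m²; P = b + 2y√(1+z²) = 4.3 + 2×1.28×2.693 = 11.19 m.
Hydraulic radius R = A/P = 9.6/11.19 = 0.8577 m.
From Manning's equation, V = (1/n) R^(2/3) S^(1/2) = (1/0.014) × 0.8577^(2/3) × 0.0042^(1/2) = 4.18 m/s.

V = 4.18 m/s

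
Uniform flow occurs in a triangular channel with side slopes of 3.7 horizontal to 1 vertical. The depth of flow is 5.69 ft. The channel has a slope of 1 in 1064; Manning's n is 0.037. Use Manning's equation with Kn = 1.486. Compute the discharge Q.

Q = 289 ft³/s

For a triangular section with side slope z = 3.7: A = zy² = 3.7×5.69² = 119.8 ft²; P = 2y√(1+z²) = 2×5.69×3.833 = 43.62 ft.
Hydraulic radius R = A/P = 119.8/43.62 = 2.746 ft.
Manning's equation: Q = (1.486/n) A R^(2/3) S^(1/2) = (1.486/0.037) × 119.8 × 2.746^(2/3) × 0.0009398^(1/2) = 289 ft³/s.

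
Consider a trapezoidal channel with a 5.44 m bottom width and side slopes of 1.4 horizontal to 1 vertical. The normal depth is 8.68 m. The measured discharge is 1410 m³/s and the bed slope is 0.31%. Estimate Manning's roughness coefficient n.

n = 0.016

With bottom width b = 5.44 m and side slope z = 1.4: A = (b + zy)y = (5.44 + 1.4×8.68)×8.68 = 152.7 m²; P = b + 2y√(1+z²) = 5.44 + 2×8.68×1.72 = 35.31 m.
Hydraulic radius R = A/P = 152.7/35.31 = 4.325 m.
Rearranging Manning's equation: n = (1/Q) A R^(2/3) S^(1/2) = (1/1410) × 152.7 × 4.325^(2/3) × √0.0031 = 0.016.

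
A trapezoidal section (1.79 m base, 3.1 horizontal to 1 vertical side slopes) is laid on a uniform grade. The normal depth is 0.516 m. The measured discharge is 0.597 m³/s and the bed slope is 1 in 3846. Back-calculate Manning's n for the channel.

n = 0.023

With bottom width b = 1.79 m and side slope z = 3.1: A = (b + zy)y = (1.79 + 3.1×0.516)×0.516 = 1.749 m²; P = b + 2y√(1+z²) = 1.79 + 2×0.516×3.257 = 5.152 m.
Hydraulic radius R = A/P = 1.749/5.152 = 0.3395 m.
Rearranging Manning's equation: n = (1/Q) A R^(2/3) S^(1/2) = (1/0.597) × 1.749 × 0.3395^(2/3) × √0.00026 = 0.023.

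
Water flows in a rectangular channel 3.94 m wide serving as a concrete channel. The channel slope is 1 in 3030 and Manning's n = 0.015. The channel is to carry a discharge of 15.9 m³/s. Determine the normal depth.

Manning's equation rearranged: A R^(2/3) = nQ / (1·√S) = 0.015 × 15.9 / (√0.00033) = 13.13.
Try y = 3.78 m: A R^(2/3) = 17.69 — over.
Try y = 2.21 m: A R^(2/3) = 8.947 — short.
Try y = 2.98 m: A R^(2/3) = 13.16 — ≈ 13.13.

y_n = 2.98 m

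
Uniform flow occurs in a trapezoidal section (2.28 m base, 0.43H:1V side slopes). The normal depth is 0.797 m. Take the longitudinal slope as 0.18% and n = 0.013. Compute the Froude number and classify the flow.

subcritical

With bottom width b = 2.28 m and side slope z = 0.43: A = (b + zy)y = (2.28 + 0.43×0.797)×0.797 = 2.09 m²; P = b + 2y√(1+z²) = 2.28 + 2×0.797×1.089 = 4.015 m.
Hydraulic radius R = A/P = 2.09/4.015 = 0.5206 m.
V = (1/n) R^(2/3) √S = (1/0.013) × 0.5206^(2/3) × √0.0018 = 2.112 m/s. Hydraulic depth D_h = A/T = 2.09/2.965 = 0.7049 m.
Froude number Fr = V/√(g·D_h) = 2.112/√(9.81×0.7049) = 0.803, which is less than 1, so the flow is subcritical.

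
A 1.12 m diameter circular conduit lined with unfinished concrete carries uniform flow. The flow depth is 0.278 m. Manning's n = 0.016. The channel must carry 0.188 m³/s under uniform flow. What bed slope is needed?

S = 0.00279

For a circular section of diameter D = 1.12 m at depth y = 0.278 m, the central angle is θ = 2 arccos(1 − 2y/D) = 2.086 rad. Then A = (D²/8)(θ − sin θ) = 0.1907 m² and P = Dθ/2 = 1.168 m.
Hydraulic radius R = A/P = 0.1907/1.168 = 0.1632 m.
From Manning's equation, S = [nQ / (1 A R^(2/3))]² = [0.016 × 0.188 / (1 × 0.1907 × 0.1632^(2/3))]² = 0.00279.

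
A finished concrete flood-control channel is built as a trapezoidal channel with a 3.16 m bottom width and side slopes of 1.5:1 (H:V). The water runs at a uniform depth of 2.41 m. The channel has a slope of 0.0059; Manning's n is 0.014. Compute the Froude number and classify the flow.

supercritical

With bottom width b = 3.16 m and side slope z = 1.5: A = (b + zy)y = (3.16 + 1.5×2.41)×2.41 = 16.33 m²; P = b + 2y√(1+z²) = 3.16 + 2×2.41×1.803 = 11.85 m.
Hydraulic radius R = A/P = 16.33/11.85 = 1.378 m.
V = (1/n) R^(2/3) √S = (1/0.014) × 1.378^(2/3) × √0.0059 = 6.794 m/s. Hydraulic depth D_h = A/T = 16.33/10.39 = 1.571 m.
Froude number Fr = V/√(g·D_h) = 6.794/√(9.81×1.571) = 1.73, which is greater than 1, so the flow is supercritical.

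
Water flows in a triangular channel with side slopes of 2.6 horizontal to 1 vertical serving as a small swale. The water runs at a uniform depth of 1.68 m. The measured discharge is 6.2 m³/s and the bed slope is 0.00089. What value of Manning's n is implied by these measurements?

n = 0.03

For a triangular section with side slope z = 2.6: A = zy² = 2.6×1.68² = 7.338 m²; P = 2y√(1+z²) = 2×1.68×2.786 = 9.36 m.
Hydraulic radius R = A/P = 7.338/9.36 = 0.784 m.
Rearranging Manning's equation: n = (1/Q) A R^(2/3) S^(1/2) = (1/6.2) × 7.338 × 0.784^(2/3) × √0.00089 = 0.03.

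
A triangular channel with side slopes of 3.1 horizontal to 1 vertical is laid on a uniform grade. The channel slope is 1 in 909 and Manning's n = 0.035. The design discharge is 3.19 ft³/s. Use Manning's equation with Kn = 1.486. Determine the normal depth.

y_n = 1.07 ft

Manning's equation rearranged: A R^(2/3) = nQ / (1.486·√S) = 0.035 × 3.19 / (1.486 × √0.0011) = 2.265.
Try y = 1.36 ft: A R^(2/3) = 4.29 — over.
Try y = 0.809 ft: A R^(2/3) = 1.074 — short.
Try y = 1.07 ft: A R^(2/3) = 2.263 — close enough.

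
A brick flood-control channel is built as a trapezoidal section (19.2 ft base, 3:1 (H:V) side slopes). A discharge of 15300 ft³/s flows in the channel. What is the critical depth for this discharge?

At critical depth, Q² T / (g A³) = 1, i.e. A³/T = Q²/g = 15300²/32.2 = 7270000.
At y = 12.6 ft: A³/T = 3908000 — too small.
At y = 17 ft: A³/T = 14020000 — too large.
At y = 14.6 ft: A³/T = 7286000 — close enough.

y_c = 14.6 ft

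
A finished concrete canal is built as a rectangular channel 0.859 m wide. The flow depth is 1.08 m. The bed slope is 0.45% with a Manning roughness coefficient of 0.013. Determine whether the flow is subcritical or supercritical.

Flow area A = b·y = 0.859 × 1.08 = 0.9277 m². Wetted perimeter P = b + 2y = 0.859 + 2×1.08 = 3.019 m.
Hydraulic radius R = A/P = 0.9277/3.019 = 0.3073 m.
V = (1/n) R^(2/3) √S = (1/0.013) × 0.3073^(2/3) × √0.0045 = 2.35 m/s. Hydraulic depth D_h = A/T = 0.9277/0.859 = 1.08 m.
Froude number Fr = V/√(g·D_h) = 2.35/√(9.81×1.08) = 0.722, which is less than 1, so the flow is subcritical.

subcritical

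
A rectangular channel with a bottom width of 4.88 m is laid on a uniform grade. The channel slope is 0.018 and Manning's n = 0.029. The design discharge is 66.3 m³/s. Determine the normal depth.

Manning's equation rearranged: A R^(2/3) = nQ / (1·√S) = 0.029 × 66.3 / (√0.018) = 14.33.
Try y = 2.99 m: A R^(2/3) = 17.77 — over.
Try y = 2.19 m: A R^(2/3) = 11.76 — short.
Try y = 2.54 m: A R^(2/3) = 14.34 — ≈ 14.33.

y_n = 2.54 m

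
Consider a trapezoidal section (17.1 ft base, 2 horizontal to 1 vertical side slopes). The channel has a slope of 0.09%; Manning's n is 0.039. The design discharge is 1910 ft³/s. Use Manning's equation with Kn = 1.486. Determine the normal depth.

Manning's equation rearranged: A R^(2/3) = nQ / (1.486·√S) = 0.039 × 1910 / (1.486 × √0.0009) = 1671.
Try y = 13.9 ft: A R^(2/3) = 2470 — too large.
Try y = 9.46 ft: A R^(2/3) = 1092 — too small.
Try y = 11.6 ft: A R^(2/3) = 1674 — matches.

y_n = 11.6 ft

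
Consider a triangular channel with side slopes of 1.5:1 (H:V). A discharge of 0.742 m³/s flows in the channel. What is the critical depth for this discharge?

At critical depth, Q² T / (g A³) = 1, i.e. A³/T = Q²/g = 0.742²/9.81 = 0.05612.
At y = 0.642 m: A³/T = 0.1227 — over.
At y = 0.462 m: A³/T = 0.02368 — short.
At y = 0.549 m: A³/T = 0.05611 — matches.

y_c = 0.549 m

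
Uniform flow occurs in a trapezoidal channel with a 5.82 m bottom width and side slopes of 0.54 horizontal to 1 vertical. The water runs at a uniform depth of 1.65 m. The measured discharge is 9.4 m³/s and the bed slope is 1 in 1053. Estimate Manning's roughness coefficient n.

n = 0.04

With bottom width b = 5.82 m and side slope z = 0.54: A = (b + zy)y = (5.82 + 0.54×1.65)×1.65 = 11.07 m²; P = b + 2y√(1+z²) = 5.82 + 2×1.65×1.136 = 9.57 m.
Hydraulic radius R = A/P = 11.07/9.57 = 1.157 m.
Rearranging Manning's equation: n = (1/Q) A R^(2/3) S^(1/2) = (1/9.4) × 11.07 × 1.157^(2/3) × √0.0009497 = 0.04.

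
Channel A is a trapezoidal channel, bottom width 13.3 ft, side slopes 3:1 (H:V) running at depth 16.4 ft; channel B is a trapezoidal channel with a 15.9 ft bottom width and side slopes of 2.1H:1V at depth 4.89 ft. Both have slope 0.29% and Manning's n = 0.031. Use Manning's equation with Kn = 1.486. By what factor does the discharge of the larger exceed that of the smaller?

15.3

Channel A: With bottom width b = 13.3 ft and side slope z = 3: A = (b + zy)y = (13.3 + 3×16.4)×16.4 = 1025 ft²; P = b + 2y√(1+z²) = 13.3 + 2×16.4×3.162 = 117 ft. Hydraulic radius R = A/P = 1025/117 = 8.759 ft. Q_A = (1.486/0.031)·1025·8.759^(2/3)·√0.0029 = 11240 ft³/s.
Channel B: With bottom width b = 15.9 ft and side slope z = 2.1: A = (b + zy)y = (15.9 + 2.1×4.89)×4.89 = 128 ft²; P = b + 2y√(1+z²) = 15.9 + 2×4.89×2.326 = 38.65 ft. Hydraulic radius R = A/P = 128/38.65 = 3.311 ft. Q_B = (1.486/0.031)·128·3.311^(2/3)·√0.0029 = 733.8 ft³/s.
The larger discharge is 11240 ft³/s and the smaller is 733.8 ft³/s; the ratio is 15.3.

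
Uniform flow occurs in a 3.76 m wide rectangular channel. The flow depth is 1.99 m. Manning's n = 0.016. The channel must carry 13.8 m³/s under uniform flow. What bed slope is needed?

Flow area A = b·y = 3.76 × 1.99 = 7.482 m². Wetted perimeter P = b + 2y = 3.76 + 2×1.99 = 7.74 m.
Hydraulic radius R = A/P = 7.482/7.74 = 0.9667 m.
From Manning's equation, S = [nQ / (1 A R^(2/3))]² = [0.016 × 13.8 / (1 × 7.482 × 0.9667^(2/3))]² = 0.000911.

S = 0.000911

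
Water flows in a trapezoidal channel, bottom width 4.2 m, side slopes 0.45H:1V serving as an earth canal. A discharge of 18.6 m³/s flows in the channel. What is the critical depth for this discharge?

y_c = 1.2 m

At critical depth, Q² T / (g A³) = 1, i.e. A³/T = Q²/g = 18.6²/9.81 = 35.27.
At y = 0.988 m: A³/T = 18.99 — low.
At y = 1.53 m: A³/T = 75.02 — high.
At y = 1.2 m: A³/T = 34.85 — ≈ 35.27.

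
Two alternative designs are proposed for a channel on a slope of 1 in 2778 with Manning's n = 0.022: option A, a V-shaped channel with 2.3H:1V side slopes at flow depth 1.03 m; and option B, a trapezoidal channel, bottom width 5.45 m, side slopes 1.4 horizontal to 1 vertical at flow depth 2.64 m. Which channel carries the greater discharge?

Channel A: For a triangular section with side slope z = 2.3: A = zy² = 2.3×1.03² = 2.44 m²; P = 2y√(1+z²) = 2×1.03×2.508 = 5.166 m. Hydraulic radius R = A/P = 2.44/5.166 = 0.4723 m. Q_A = (1/0.022)·2.44·0.4723^(2/3)·√0.00036 = 1.276 m³/s.
Channel B: With bottom width b = 5.45 m and side slope z = 1.4: A = (b + zy)y = (5.45 + 1.4×2.64)×2.64 = 24.15 m²; P = b + 2y√(1+z²) = 5.45 + 2×2.64×1.72 = 14.53 m. Hydraulic radius R = A/P = 24.15/14.53 = 1.661 m. Q_B = (1/0.022)·24.15·1.661^(2/3)·√0.00036 = 29.21 m³/s.
Q_A = 1.276 m³/s vs Q_B = 29.21 m³/s, so channel B carries more.

channel B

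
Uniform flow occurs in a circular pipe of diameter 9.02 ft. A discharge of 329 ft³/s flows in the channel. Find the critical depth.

At critical depth, Q² T / (g A³) = 1, i.e. A³/T = Q²/g = 329²/32.2 = 3362.
Try y = 3.59 ft: A³/T = 1509 — short.
Try y = 4.85 ft: A³/T = 4773 — over.
Try y = 4.42 ft: A³/T = 3348 — matches.

y_c = 4.42 ft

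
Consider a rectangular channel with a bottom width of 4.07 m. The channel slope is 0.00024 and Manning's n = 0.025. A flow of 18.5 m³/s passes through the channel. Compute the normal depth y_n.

Manning's equation rearranged: A R^(2/3) = nQ / (1·√S) = 0.025 × 18.5 / (√0.00024) = 29.85.
Trying y = 4.78 m: A R^(2/3) = 24.66 — low.
Trying y = 5.61 m: A R^(2/3) = 29.83 — close enough.

y_n = 5.61 m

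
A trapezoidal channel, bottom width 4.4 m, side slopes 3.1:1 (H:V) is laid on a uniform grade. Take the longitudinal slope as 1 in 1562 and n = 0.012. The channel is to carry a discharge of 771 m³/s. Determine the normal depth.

y_n = 6.53 m

Manning's equation rearranged: A R^(2/3) = nQ / (1·√S) = 0.012 × 771 / (√0.0006402) = 365.7.
Trying y = 7.17 m: A R^(2/3) = 459.6 — over.
Trying y = 6.53 m: A R^(2/3) = 365.9 — matches.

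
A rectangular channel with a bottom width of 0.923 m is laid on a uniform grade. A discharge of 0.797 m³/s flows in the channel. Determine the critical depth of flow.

For a rectangular channel, critical depth y_c = (q²/g)^(1/3) where q = Q/b = 0.797/0.923 = 0.8635 m²/s.
So y_c = (0.8635²/9.81)^(1/3) = 0.424 m.

y_c = 0.424 m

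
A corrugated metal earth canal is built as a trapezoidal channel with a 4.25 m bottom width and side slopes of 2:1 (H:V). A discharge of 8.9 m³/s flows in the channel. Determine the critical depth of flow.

y_c = 0.683 m

At critical depth, Q² T / (g A³) = 1, i.e. A³/T = Q²/g = 8.9²/9.81 = 8.074.
Try y = 0.761 m: A³/T = 11.62 — over.
Try y = 0.573 m: A³/T = 4.518 — short.
Try y = 0.683 m: A³/T = 8.083 — ≈ 8.074.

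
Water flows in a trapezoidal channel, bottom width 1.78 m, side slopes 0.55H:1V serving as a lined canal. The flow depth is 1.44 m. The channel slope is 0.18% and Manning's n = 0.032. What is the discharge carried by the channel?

With bottom width b = 1.78 m and side slope z = 0.55: A = (b + zy)y = (1.78 + 0.55×1.44)×1.44 = 3.704 m²; P = b + 2y√(1+z²) = 1.78 + 2×1.44×1.141 = 5.067 m.
Hydraulic radius R = A/P = 3.704/5.067 = 0.731 m.
Manning's equation: Q = (1/n) A R^(2/3) S^(1/2) = (1/0.032) × 3.704 × 0.731^(2/3) × 0.0018^(1/2) = 3.98 m³/s.

Q = 3.98 m³/s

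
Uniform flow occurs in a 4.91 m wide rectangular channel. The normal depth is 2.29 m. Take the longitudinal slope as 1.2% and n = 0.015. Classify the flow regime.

Flow area A = b·y = 4.91 × 2.29 = 11.24 m². Wetted perimeter P = b + 2y = 4.91 + 2×2.29 = 9.49 m.
Hydraulic radius R = A/P = 11.24/9.49 = 1.185 m.
V = (1/n) R^(2/3) √S = (1/0.015) × 1.185^(2/3) × √0.012 = 8.177 m/s. Hydraulic depth D_h = A/T = 11.24/4.91 = 2.29 m.
Froude number Fr = V/√(g·D_h) = 8.177/√(9.81×2.29) = 1.73, which is greater than 1, so the flow is supercritical.

supercritical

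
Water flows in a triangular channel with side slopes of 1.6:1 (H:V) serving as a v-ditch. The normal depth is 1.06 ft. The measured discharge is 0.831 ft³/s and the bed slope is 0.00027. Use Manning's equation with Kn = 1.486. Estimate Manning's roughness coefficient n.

n = 0.031

For a triangular section with side slope z = 1.6: A = zy² = 1.6×1.06² = 1.798 ft²; P = 2y√(1+z²) = 2×1.06×1.887 = 4 ft.
Hydraulic radius R = A/P = 1.798/4 = 0.4494 ft.
Rearranging Manning's equation: n = (1.486/Q) A R^(2/3) S^(1/2) = (1.486/0.831) × 1.798 × 0.4494^(2/3) × √0.00027 = 0.031.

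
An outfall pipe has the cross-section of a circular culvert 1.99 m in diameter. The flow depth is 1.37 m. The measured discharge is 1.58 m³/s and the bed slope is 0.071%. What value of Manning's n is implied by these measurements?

n = 0.027

For a circular section of diameter D = 1.99 m at depth y = 1.37 m, the central angle is θ = 2 arccos(1 − 2y/D) = 3.914 rad. Then A = (D²/8)(θ − sin θ) = 2.283 m² and P = Dθ/2 = 3.895 m.
Hydraulic radius R = A/P = 2.283/3.895 = 0.5862 m.
Rearranging Manning's equation: n = (1/Q) A R^(2/3) S^(1/2) = (1/1.58) × 2.283 × 0.5862^(2/3) × √0.00071 = 0.027.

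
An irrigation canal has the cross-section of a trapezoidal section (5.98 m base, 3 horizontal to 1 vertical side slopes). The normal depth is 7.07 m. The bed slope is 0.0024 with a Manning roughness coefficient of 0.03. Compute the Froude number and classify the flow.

subcritical

With bottom width b = 5.98 m and side slope z = 3: A = (b + zy)y = (5.98 + 3×7.07)×7.07 = 192.2 m²; P = b + 2y√(1+z²) = 5.98 + 2×7.07×3.162 = 50.69 m.
Hydraulic radius R = A/P = 192.2/50.69 = 3.792 m.
V = (1/n) R^(2/3) √S = (1/0.03) × 3.792^(2/3) × √0.0024 = 3.971 m/s. Hydraulic depth D_h = A/T = 192.2/48.4 = 3.972 m.
Froude number Fr = V/√(g·D_h) = 3.971/√(9.81×3.972) = 0.636, which is less than 1, so the flow is subcritical.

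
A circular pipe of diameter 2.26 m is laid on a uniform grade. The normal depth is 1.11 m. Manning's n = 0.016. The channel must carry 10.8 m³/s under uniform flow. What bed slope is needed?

For a circular section of diameter D = 2.26 m at depth y = 1.11 m, the central angle is θ = 2 arccos(1 − 2y/D) = 3.106 rad. Then A = (D²/8)(θ − sin θ) = 1.961 m² and P = Dθ/2 = 3.51 m.
Hydraulic radius R = A/P = 1.961/3.51 = 0.5586 m.
From Manning's equation, S = [nQ / (1 A R^(2/3))]² = [0.016 × 10.8 / (1 × 1.961 × 0.5586^(2/3))]² = 0.0169.

S = 0.0169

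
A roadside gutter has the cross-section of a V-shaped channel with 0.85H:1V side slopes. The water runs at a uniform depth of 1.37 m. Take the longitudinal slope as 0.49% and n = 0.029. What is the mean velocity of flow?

V = 1.4 m/s

For a triangular section with side slope z = 0.85: A = zy² = 0.85×1.37² = 1.595 m²; P = 2y√(1+z²) = 2×1.37×1.312 = 3.596 m.
Hydraulic radius R = A/P = 1.595/3.596 = 0.4436 m.
From Manning's equation, V = (1/n) R^(2/3) S^(1/2) = (1/0.029) × 0.4436^(2/3) × 0.0049^(1/2) = 1.4 m/s.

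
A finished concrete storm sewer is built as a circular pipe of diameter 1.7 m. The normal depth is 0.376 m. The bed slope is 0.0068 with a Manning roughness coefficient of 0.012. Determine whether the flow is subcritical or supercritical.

supercritical

For a circular section of diameter D = 1.7 m at depth y = 0.376 m, the central angle is θ = 2 arccos(1 − 2y/D) = 1.958 rad. Then A = (D²/8)(θ − sin θ) = 0.3731 m² and P = Dθ/2 = 1.665 m.
Hydraulic radius R = A/P = 0.3731/1.665 = 0.2241 m.
V = (1/n) R^(2/3) √S = (1/0.012) × 0.2241^(2/3) × √0.0068 = 2.535 m/s. Hydraulic depth D_h = A/T = 0.3731/1.411 = 0.2644 m.
Froude number Fr = V/√(g·D_h) = 2.535/√(9.81×0.2644) = 1.57, which is greater than 1, so the flow is supercritical.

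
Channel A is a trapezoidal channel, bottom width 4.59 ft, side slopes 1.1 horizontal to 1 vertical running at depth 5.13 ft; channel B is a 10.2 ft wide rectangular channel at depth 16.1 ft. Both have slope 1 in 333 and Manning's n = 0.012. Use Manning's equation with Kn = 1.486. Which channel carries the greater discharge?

channel B

Channel A: With bottom width b = 4.59 ft and side slope z = 1.1: A = (b + zy)y = (4.59 + 1.1×5.13)×5.13 = 52.5 ft²; P = b + 2y√(1+z²) = 4.59 + 2×5.13×1.487 = 19.84 ft. Hydraulic radius R = A/P = 52.5/19.84 = 2.646 ft. Q_A = (1.486/0.012)·52.5·2.646^(2/3)·√0.003003 = 681.4 ft³/s.
Channel B: Flow area A = b·y = 10.2 × 16.1 = 164.2 ft². Wetted perimeter P = b + 2y = 10.2 + 2×16.1 = 42.4 ft. Hydraulic radius R = A/P = 164.2/42.4 = 3.873 ft. Q_B = (1.486/0.012)·164.2·3.873^(2/3)·√0.003003 = 2748 ft³/s.
Q_A = 681.4 ft³/s vs Q_B = 2748 ft³/s, so channel B carries more.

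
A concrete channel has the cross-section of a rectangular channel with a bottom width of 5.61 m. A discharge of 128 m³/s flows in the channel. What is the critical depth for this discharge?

y_c = 3.76 m

For a rectangular channel, critical depth y_c = (q²/g)^(1/3) where q = Q/b = 128/5.61 = 22.82 m²/s.
So y_c = (22.82²/9.81)^(1/3) = 3.76 m.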